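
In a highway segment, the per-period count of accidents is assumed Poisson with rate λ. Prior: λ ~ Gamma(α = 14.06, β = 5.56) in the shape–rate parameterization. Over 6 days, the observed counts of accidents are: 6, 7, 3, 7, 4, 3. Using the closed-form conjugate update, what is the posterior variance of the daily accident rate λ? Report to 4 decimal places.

0.3297

With a Gamma(shape α, rate β) prior, the Poisson likelihood is conjugate: the posterior is Gamma(α + ΣXᵢ, β + n).
Sum of counts S = 30 over n = 6 days.
Posterior: Gamma(α+S, β+n) = Gamma(14.06+30, 5.56+6) = Gamma(44.06, 11.56).
Var = α/β² = 44.06/11.56² = 0.3297.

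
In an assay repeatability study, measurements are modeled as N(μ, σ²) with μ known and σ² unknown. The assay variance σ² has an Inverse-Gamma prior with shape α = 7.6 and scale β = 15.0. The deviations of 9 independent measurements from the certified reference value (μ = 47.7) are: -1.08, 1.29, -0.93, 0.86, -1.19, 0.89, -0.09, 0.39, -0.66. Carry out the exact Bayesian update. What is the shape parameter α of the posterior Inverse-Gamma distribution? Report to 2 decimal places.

With known mean μ and an Inverse-Gamma(α, β) prior on σ², the Normal likelihood is conjugate: posterior is Inv-Gamma(α + n/2, β + Σ(xᵢ−μ)²/2).
Σ(xᵢ−μ)² = (-1.08)² + (1.29)² + (-0.93)² + (0.86)² + (-1.19)² + (0.89)² + (-0.09)² + (0.39)² + (-0.66)² = 7.2390.
Posterior: Inv-Gamma(7.6 + 9/2, 15.0 + 7.2390/2) = Inv-Gamma(12.10, 18.61950).
Posterior α = 12.10.

12.10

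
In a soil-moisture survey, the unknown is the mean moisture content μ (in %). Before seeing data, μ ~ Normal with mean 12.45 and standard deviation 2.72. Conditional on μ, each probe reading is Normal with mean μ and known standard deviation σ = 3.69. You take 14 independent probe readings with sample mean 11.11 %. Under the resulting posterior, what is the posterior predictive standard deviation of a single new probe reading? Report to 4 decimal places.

3.8047

For Normal data with known variance σ², a Normal(μ₀, σ₀²) prior on μ is conjugate. Posterior precision = 1/σ₀² + n/σ²; posterior mean is the precision-weighted average of μ₀ and x̄.
σ₀² = 2.72² = 7.3984, σ² = 3.69² = 13.6161; σ² + n·σ₀² = 13.6161 + 14·7.3984 = 117.1937.
Posterior precision = 1/σ₀² + n/σ² = 1/7.3984 + 14/13.6161 = (σ² + n·σ₀²)/(σ₀²σ²) = 117.1937/(7.3984·13.6161); posterior variance σₙ² = σ₀²σ²/(σ² + n·σ₀²) = 7.3984·13.6161/117.1937 = 0.859580.
Predictive variance for one new observation = σₙ² + σ² = 7.3984·13.6161/117.1937 + 13.6161 = σ²·(σ₀² + 117.1937)/117.1937 = 13.6161·124.5921/117.1937 = 14.475680; SD = √(13.6161·124.5921/117.1937) = 3.8047.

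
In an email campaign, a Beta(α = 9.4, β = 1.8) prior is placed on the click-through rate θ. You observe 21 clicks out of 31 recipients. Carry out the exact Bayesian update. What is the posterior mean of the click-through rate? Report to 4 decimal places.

The Beta prior is conjugate to a Binomial/Bernoulli likelihood; the update adds successes to α and failures to β.
Posterior: Beta(α+k, β+n−k) = Beta(9.4+21, 1.8+10) = Beta(30.4, 11.8).
Posterior mean = α/(α+β) = 30.4/42.2 = 0.7204.

0.7204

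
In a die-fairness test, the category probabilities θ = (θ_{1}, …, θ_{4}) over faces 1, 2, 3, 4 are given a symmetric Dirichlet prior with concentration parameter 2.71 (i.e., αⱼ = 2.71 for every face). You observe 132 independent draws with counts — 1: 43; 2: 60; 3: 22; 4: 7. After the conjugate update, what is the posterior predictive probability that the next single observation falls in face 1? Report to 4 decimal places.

The Dirichlet prior is conjugate to the Multinomial likelihood: each posterior αⱼ = prior αⱼ + observed count nⱼ.
Posterior concentration: (45.71, 62.71, 24.71, 9.71), total = 142.84.
P(next = 1 | data) = α_{1}/Σα = 0.3200.

0.3200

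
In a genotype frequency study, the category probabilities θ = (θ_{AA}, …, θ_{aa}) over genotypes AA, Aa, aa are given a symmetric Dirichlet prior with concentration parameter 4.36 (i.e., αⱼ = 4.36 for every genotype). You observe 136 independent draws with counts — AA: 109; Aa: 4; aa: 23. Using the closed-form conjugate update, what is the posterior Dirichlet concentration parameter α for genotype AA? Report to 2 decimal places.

The Dirichlet prior is conjugate to the Multinomial likelihood: each posterior αⱼ = prior αⱼ + observed count nⱼ.
Posterior concentration: (113.36, 8.36, 27.36), total = 149.08.
α_{AA} = 4.36 + 109 = 113.36.

113.36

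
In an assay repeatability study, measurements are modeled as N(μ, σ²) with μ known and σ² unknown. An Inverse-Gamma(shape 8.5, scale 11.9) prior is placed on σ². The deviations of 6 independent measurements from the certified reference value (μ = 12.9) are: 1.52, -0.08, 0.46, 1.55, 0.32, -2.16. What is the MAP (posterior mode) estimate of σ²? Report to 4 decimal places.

1.3400

With known mean μ and an Inverse-Gamma(α, β) prior on σ², the Normal likelihood is conjugate: posterior is Inv-Gamma(α + n/2, β + Σ(xᵢ−μ)²/2).
Σ(xᵢ−μ)² = (1.52)² + (-0.08)² + (0.46)² + (1.55)² + (0.32)² + (-2.16)² = 9.6989.
Posterior: Inv-Gamma(8.5 + 6/2, 11.9 + 9.6989/2) = Inv-Gamma(11.50, 16.74945).
Mode = β/(α+1) = 16.74945/12.50 = 1.3400.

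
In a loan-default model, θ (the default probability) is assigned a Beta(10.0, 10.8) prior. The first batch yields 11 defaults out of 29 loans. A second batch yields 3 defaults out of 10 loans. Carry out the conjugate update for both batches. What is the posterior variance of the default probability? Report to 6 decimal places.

0.003952

The Beta prior is conjugate to a Binomial/Bernoulli likelihood; the update adds successes to α and failures to β.
After batch 1: Beta(10.0+11, 10.8+18) = Beta(21.0, 28.8).
After batch 2: Beta(21.0+3, 28.8+7) = Beta(24.0, 35.8).
Var = αβ/((α+β)²(α+β+1)) = 24.0·35.8/(59.8²·60.8) = 0.003952.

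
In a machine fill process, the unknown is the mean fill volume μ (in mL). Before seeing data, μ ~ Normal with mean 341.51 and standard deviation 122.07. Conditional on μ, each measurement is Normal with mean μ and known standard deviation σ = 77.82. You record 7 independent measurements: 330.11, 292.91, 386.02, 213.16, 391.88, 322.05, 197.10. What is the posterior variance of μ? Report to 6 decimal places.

817.663654

For Normal data with known variance σ², a Normal(μ₀, σ₀²) prior on μ is conjugate. Posterior precision = 1/σ₀² + n/σ²; posterior mean is the precision-weighted average of μ₀ and x̄.
σ₀² = 122.07² = 14901.0849, σ² = 77.82² = 6055.9524; σ² + n·σ₀² = 6055.9524 + 7·14901.0849 = 110363.5467.
Posterior precision = 1/σ₀² + n/σ² = 1/14901.0849 + 7/6055.9524 = (σ² + n·σ₀²)/(σ₀²σ²) = 110363.5467/(14901.0849·6055.9524); posterior variance σₙ² = σ₀²σ²/(σ² + n·σ₀²) = 14901.0849·6055.9524/110363.5467 = 817.663654.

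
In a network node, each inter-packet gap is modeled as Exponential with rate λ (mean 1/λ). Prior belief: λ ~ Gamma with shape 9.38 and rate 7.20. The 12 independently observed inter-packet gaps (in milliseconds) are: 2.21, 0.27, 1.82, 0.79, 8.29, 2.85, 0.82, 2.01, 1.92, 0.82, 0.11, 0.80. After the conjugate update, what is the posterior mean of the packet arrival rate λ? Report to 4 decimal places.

With a Gamma(shape α, rate β) prior on the exponential rate λ, the posterior after n observations with total T = Σxᵢ is Gamma(α+n, β+T).
Sum of observations T = 22.71 milliseconds; n = 12.
Posterior: Gamma(9.38+12, 7.20+22.71) = Gamma(21.38, 29.91).
Posterior mean of λ = α/β = 21.38/29.91 = 0.7148.

0.7148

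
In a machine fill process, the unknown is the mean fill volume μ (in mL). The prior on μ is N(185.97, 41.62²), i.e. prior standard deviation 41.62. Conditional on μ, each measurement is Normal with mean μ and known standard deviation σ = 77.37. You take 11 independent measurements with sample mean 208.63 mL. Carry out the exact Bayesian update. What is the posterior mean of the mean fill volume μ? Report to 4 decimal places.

203.2130

For Normal data with known variance σ², a Normal(μ₀, σ₀²) prior on μ is conjugate. Posterior precision = 1/σ₀² + n/σ²; posterior mean is the precision-weighted average of μ₀ and x̄.
n·x̄ = 11·208.63 = 2294.93.
σ₀² = 41.62² = 1732.2244, σ² = 77.37² = 5986.1169; σ² + n·σ₀² = 5986.1169 + 11·1732.2244 = 25040.5853.
Posterior mean = (μ₀/σ₀² + n·x̄/σ²)/(1/σ₀² + n/σ²) = (σ²·μ₀ + σ₀²·n·x̄)/(σ² + n·σ₀²) = (5986.1169·185.97 + 1732.2244·2294.93)/25040.5853 = 5088571.902185/25040.5853 = 203.2130.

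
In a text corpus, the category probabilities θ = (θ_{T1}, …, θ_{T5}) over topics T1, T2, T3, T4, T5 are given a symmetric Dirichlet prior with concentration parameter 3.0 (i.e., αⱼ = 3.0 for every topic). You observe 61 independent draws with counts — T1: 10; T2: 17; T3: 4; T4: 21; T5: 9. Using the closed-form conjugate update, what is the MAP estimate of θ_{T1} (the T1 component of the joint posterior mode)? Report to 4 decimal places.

The Dirichlet prior is conjugate to the Multinomial likelihood: each posterior αⱼ = prior αⱼ + observed count nⱼ.
Posterior concentration: (13.0, 20.0, 7.0, 24.0, 12.0), total = 76.0.
Joint mode component: (α_{T1}−1)/(Σα−K) = 12.0/71.0 = 0.1690.

0.1690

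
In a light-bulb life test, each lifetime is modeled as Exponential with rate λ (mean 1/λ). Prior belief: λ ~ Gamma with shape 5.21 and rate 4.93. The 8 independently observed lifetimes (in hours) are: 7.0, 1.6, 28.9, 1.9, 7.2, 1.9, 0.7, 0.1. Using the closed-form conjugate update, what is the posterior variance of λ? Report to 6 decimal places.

With a Gamma(shape α, rate β) prior on the exponential rate λ, the posterior after n observations with total T = Σxᵢ is Gamma(α+n, β+T).
Sum of observations T = 49.3 hours; n = 8.
Posterior: Gamma(5.21+8, 4.93+49.3) = Gamma(13.21, 54.23).
Var = α/β² = 0.004492.

0.004492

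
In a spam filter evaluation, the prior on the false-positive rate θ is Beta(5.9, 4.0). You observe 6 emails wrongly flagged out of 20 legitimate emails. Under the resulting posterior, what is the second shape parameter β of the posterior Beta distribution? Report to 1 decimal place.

The Beta prior is conjugate to a Binomial/Bernoulli likelihood; the update adds successes to α and failures to β.
Posterior: Beta(α+k, β+n−k) = Beta(5.9+6, 4.0+14) = Beta(11.9, 18.0).
Posterior β = 18.0.

18.0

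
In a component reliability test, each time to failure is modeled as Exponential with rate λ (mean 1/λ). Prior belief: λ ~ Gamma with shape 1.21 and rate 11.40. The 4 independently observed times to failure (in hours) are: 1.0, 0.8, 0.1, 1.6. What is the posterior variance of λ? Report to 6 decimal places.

0.023467

With a Gamma(shape α, rate β) prior on the exponential rate λ, the posterior after n observations with total T = Σxᵢ is Gamma(α+n, β+T).
Sum of observations T = 3.5 hours; n = 4.
Posterior: Gamma(1.21+4, 11.40+3.5) = Gamma(5.21, 14.90).
Var = α/β² = 0.023467.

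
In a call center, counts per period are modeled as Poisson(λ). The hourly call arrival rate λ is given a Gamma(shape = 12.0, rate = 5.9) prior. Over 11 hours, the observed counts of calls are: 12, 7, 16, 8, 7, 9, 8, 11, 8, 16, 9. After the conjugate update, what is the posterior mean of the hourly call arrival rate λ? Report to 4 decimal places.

7.2781

With a Gamma(shape α, rate β) prior, the Poisson likelihood is conjugate: the posterior is Gamma(α + ΣXᵢ, β + n).
Sum of counts S = 111 over n = 11 hours.
Posterior: Gamma(α+S, β+n) = Gamma(12.0+111, 5.9+11) = Gamma(123.0, 16.9).
Posterior mean = α/β = 123.0/16.9 = 7.2781.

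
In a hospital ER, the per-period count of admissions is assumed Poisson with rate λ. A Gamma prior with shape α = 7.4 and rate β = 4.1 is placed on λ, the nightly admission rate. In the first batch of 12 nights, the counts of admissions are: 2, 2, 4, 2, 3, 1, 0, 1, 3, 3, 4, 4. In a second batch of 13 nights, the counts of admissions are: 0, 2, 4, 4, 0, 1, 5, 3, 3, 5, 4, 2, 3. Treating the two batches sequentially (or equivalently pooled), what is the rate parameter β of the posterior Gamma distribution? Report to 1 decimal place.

With a Gamma(shape α, rate β) prior, the Poisson likelihood is conjugate: the posterior is Gamma(α + ΣXᵢ, β + n).
Batch 1: sum of counts S = 29 over n = 12 nights.
After batch 1: Gamma(α+S, β+n) = Gamma(7.4+29, 4.1+12) = Gamma(36.4, 16.1).
Batch 2: sum of counts S = 36 over n = 13 nights.
After batch 2: Gamma(α+S, β+n) = Gamma(36.4+36, 16.1+13) = Gamma(72.4, 29.1).
Posterior β = 29.1.

29.1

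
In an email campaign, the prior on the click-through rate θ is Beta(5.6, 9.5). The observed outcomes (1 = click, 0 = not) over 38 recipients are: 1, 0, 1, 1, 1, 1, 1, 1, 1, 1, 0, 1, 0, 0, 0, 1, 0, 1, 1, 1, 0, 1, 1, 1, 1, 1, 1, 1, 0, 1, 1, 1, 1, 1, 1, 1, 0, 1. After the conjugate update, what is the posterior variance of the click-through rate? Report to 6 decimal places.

0.004196

The Beta prior is conjugate to a Binomial/Bernoulli likelihood; the update adds successes to α and failures to β.
Posterior: Beta(α+k, β+n−k) = Beta(5.6+29, 9.5+9) = Beta(34.6, 18.5).
Var = αβ/((α+β)²(α+β+1)) = 34.6·18.5/(53.1²·54.1) = 0.004196.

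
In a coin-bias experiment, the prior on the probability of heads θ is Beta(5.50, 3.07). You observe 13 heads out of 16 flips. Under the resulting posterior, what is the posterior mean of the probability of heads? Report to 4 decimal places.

The Beta prior is conjugate to a Binomial/Bernoulli likelihood; the update adds successes to α and failures to β.
Posterior: Beta(α+k, β+n−k) = Beta(5.50+13, 3.07+3) = Beta(18.50, 6.07).
Posterior mean = α/(α+β) = 18.50/24.57 = 0.7530.

0.7530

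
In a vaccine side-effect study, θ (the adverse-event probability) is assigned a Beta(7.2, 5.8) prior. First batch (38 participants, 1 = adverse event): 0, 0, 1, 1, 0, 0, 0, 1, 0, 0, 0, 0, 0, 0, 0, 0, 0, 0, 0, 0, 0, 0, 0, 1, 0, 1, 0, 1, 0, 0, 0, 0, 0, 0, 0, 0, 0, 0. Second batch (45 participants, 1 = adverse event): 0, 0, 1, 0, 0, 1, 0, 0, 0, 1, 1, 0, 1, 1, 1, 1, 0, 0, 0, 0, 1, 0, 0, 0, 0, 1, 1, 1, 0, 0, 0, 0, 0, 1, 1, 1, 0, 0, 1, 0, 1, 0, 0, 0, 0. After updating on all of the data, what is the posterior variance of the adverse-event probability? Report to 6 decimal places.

0.002223

The Beta prior is conjugate to a Binomial/Bernoulli likelihood; the update adds successes to α and failures to β.
After batch 1: Beta(7.2+6, 5.8+32) = Beta(13.2, 37.8).
After batch 2: Beta(13.2+17, 37.8+28) = Beta(30.2, 65.8).
Var = αβ/((α+β)²(α+β+1)) = 30.2·65.8/(96.0²·97.0) = 0.002223.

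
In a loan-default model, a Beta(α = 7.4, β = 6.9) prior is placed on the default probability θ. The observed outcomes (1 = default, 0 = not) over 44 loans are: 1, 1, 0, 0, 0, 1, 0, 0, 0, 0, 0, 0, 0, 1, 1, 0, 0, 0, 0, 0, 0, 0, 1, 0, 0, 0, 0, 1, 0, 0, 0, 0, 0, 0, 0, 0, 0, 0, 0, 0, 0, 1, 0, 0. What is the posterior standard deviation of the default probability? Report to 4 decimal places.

The Beta prior is conjugate to a Binomial/Bernoulli likelihood; the update adds successes to α and failures to β.
Posterior: Beta(α+k, β+n−k) = Beta(7.4+8, 6.9+36) = Beta(15.4, 42.9).
Var = αβ/((α+β)²(α+β+1)) = 15.4·42.9/(58.3²·59.3) = 0.00327783; SD = √0.00327783 = 0.0573.

0.0573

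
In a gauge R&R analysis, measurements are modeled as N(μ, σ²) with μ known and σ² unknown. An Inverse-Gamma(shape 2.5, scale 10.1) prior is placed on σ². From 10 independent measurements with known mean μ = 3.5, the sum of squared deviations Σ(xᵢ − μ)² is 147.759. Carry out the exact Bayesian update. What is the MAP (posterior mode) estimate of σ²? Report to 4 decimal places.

With known mean μ and an Inverse-Gamma(α, β) prior on σ², the Normal likelihood is conjugate: posterior is Inv-Gamma(α + n/2, β + Σ(xᵢ−μ)²/2).
Posterior: Inv-Gamma(2.5 + 10/2, 10.1 + 147.759/2) = Inv-Gamma(7.50, 83.9795).
Mode = β/(α+1) = 83.9795/8.50 = 9.8799.

9.8799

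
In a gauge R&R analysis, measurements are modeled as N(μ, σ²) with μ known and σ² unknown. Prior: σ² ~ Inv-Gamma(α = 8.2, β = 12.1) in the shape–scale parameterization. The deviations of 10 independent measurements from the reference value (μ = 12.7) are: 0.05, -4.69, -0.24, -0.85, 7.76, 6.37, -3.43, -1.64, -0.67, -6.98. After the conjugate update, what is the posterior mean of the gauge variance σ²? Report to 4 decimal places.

8.6638

With known mean μ and an Inverse-Gamma(α, β) prior on σ², the Normal likelihood is conjugate: posterior is Inv-Gamma(α + n/2, β + Σ(xᵢ−μ)²/2).
Σ(xᵢ−μ)² = (0.05)² + (-4.69)² + (-0.24)² + (-0.85)² + (7.76)² + (6.37)² + (-3.43)² + (-1.64)² + (-0.67)² + (-6.98)² = 187.1970.
Posterior: Inv-Gamma(8.2 + 10/2, 12.1 + 187.1970/2) = Inv-Gamma(13.20, 105.69850).
E[σ²|data] = β/(α−1) = 105.69850/12.20 = 8.6638.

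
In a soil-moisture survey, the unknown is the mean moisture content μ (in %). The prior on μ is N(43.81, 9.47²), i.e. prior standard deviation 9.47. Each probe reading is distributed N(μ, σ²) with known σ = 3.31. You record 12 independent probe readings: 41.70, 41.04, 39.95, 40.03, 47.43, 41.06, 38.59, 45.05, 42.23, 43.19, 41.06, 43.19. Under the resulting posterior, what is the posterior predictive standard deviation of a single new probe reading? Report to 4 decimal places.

For Normal data with known variance σ², a Normal(μ₀, σ₀²) prior on μ is conjugate. Posterior precision = 1/σ₀² + n/σ²; posterior mean is the precision-weighted average of μ₀ and x̄.
σ₀² = 9.47² = 89.6809, σ² = 3.31² = 10.9561; σ² + n·σ₀² = 10.9561 + 12·89.6809 = 1087.1269.
Posterior precision = 1/σ₀² + n/σ² = 1/89.6809 + 12/10.9561 = (σ² + n·σ₀²)/(σ₀²σ²) = 1087.1269/(89.6809·10.9561); posterior variance σₙ² = σ₀²σ²/(σ² + n·σ₀²) = 89.6809·10.9561/1087.1269 = 0.903807.
Predictive variance for one new observation = σₙ² + σ² = 89.6809·10.9561/1087.1269 + 10.9561 = σ²·(σ₀² + 1087.1269)/1087.1269 = 10.9561·1176.8078/1087.1269 = 11.859907; SD = √(10.9561·1176.8078/1087.1269) = 3.4438.

3.4438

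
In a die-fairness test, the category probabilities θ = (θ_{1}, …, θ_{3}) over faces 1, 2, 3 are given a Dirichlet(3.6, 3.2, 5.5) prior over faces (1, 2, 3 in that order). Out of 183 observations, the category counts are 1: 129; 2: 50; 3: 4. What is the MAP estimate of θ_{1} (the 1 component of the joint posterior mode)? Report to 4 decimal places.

The Dirichlet prior is conjugate to the Multinomial likelihood: each posterior αⱼ = prior αⱼ + observed count nⱼ.
Posterior concentration: (132.6, 53.2, 9.5), total = 195.3.
Joint mode component: (α_{1}−1)/(Σα−K) = 131.6/192.3 = 0.6843.

0.6843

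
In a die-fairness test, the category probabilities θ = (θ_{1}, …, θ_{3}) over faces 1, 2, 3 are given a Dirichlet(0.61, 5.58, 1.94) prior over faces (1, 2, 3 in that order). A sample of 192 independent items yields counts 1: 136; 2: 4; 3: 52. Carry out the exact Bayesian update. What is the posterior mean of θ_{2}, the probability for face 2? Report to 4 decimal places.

The Dirichlet prior is conjugate to the Multinomial likelihood: each posterior αⱼ = prior αⱼ + observed count nⱼ.
Posterior concentration: (136.61, 9.58, 53.94), total = 200.13.
E[θ_{2}|data] = α_{2}/Σα = 9.58/200.13 = 0.0479.

0.0479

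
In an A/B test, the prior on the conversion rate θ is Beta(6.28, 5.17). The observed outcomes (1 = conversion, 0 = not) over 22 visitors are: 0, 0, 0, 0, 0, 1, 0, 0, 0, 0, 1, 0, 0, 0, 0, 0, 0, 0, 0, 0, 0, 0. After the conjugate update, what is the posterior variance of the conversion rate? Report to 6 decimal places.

0.005407

The Beta prior is conjugate to a Binomial/Bernoulli likelihood; the update adds successes to α and failures to β.
Posterior: Beta(α+k, β+n−k) = Beta(6.28+2, 5.17+20) = Beta(8.28, 25.17).
Var = αβ/((α+β)²(α+β+1)) = 8.28·25.17/(33.45²·34.45) = 0.005407.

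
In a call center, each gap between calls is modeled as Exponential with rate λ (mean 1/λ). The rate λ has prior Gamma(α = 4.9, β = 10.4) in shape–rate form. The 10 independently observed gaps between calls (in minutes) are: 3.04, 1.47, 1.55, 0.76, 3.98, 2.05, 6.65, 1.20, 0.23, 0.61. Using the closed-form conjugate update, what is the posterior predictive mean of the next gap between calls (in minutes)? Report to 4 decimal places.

2.2978

With a Gamma(shape α, rate β) prior on the exponential rate λ, the posterior after n observations with total T = Σxᵢ is Gamma(α+n, β+T).
Sum of observations T = 21.54 minutes; n = 10.
Posterior: Gamma(4.9+10, 10.4+21.54) = Gamma(14.9, 31.94).
The predictive distribution for the next observation is Lomax; its mean is β/(α−1) = 31.94/13.9 = 2.2978.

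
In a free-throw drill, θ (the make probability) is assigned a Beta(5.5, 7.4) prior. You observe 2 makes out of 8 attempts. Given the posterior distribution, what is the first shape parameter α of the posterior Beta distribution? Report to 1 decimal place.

7.5

The Beta prior is conjugate to a Binomial/Bernoulli likelihood; the update adds successes to α and failures to β.
Posterior: Beta(α+k, β+n−k) = Beta(5.5+2, 7.4+6) = Beta(7.5, 13.4).
Posterior α = 7.5.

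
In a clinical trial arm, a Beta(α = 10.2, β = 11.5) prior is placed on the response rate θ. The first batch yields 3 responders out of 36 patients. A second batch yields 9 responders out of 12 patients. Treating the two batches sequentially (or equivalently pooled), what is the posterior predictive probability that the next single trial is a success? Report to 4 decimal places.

The Beta prior is conjugate to a Binomial/Bernoulli likelihood; the update adds successes to α and failures to β.
After batch 1: Beta(10.2+3, 11.5+33) = Beta(13.2, 44.5).
After batch 2: Beta(13.2+9, 44.5+3) = Beta(22.2, 47.5).
For a single future Bernoulli trial, P(success | data) = α/(α+β) = 0.3185.

0.3185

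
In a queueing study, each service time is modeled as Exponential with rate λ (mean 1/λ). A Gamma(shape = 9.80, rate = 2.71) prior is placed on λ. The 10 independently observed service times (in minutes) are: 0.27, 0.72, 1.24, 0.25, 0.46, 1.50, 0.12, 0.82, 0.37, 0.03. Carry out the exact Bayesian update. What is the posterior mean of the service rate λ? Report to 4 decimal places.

2.3322

With a Gamma(shape α, rate β) prior on the exponential rate λ, the posterior after n observations with total T = Σxᵢ is Gamma(α+n, β+T).
Sum of observations T = 5.78 minutes; n = 10.
Posterior: Gamma(9.80+10, 2.71+5.78) = Gamma(19.80, 8.49).
Posterior mean of λ = α/β = 19.80/8.49 = 2.3322.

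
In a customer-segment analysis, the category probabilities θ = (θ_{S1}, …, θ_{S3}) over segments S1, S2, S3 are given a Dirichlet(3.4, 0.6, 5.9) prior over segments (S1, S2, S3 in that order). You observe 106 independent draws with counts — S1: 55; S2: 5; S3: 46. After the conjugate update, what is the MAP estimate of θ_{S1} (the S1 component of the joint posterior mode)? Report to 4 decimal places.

0.5084

The Dirichlet prior is conjugate to the Multinomial likelihood: each posterior αⱼ = prior αⱼ + observed count nⱼ.
Posterior concentration: (58.4, 5.6, 51.9), total = 115.9.
Joint mode component: (α_{S1}−1)/(Σα−K) = 57.4/112.9 = 0.5084.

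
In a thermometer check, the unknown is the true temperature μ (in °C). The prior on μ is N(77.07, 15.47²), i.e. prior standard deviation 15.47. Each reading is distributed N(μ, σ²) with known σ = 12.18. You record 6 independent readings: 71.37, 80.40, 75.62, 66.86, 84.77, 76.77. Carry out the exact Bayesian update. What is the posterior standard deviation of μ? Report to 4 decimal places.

4.7339

For Normal data with known variance σ², a Normal(μ₀, σ₀²) prior on μ is conjugate. Posterior precision = 1/σ₀² + n/σ²; posterior mean is the precision-weighted average of μ₀ and x̄.
σ₀² = 15.47² = 239.3209, σ² = 12.18² = 148.3524; σ² + n·σ₀² = 148.3524 + 6·239.3209 = 1584.2778.
Posterior precision = 1/σ₀² + n/σ² = 1/239.3209 + 6/148.3524 = (σ² + n·σ₀²)/(σ₀²σ²) = 1584.2778/(239.3209·148.3524); posterior variance σₙ² = σ₀²σ²/(σ² + n·σ₀²) = 239.3209·148.3524/1584.2778 = 22.410104.
Posterior SD = √σₙ² = √(239.3209·148.3524/1584.2778) = 4.7339.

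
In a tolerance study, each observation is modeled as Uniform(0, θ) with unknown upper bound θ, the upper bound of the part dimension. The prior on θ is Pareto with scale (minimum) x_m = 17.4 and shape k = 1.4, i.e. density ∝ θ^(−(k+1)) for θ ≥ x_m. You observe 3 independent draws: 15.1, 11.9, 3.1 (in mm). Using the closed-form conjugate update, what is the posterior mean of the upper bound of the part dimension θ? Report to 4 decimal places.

A Pareto(scale x_m, shape k) prior on the upper bound θ of Uniform(0, θ) is conjugate: posterior is Pareto(max(x_m, max xᵢ), k + n).
Sample maximum = 15.1; prior scale x_m = 17.4 → posterior scale = max = 17.4.
Posterior shape = 1.4 + 3 = 4.4.
E[θ|data] = k·x_m/(k−1) = 4.4·17.4/3.4 = 22.5176.

22.5176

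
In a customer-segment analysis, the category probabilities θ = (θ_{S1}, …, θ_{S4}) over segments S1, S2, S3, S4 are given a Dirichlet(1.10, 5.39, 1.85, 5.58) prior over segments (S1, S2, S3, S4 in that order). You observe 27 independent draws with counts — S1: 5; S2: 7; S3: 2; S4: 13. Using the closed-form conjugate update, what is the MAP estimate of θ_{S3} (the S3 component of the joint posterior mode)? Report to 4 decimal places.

0.0772

The Dirichlet prior is conjugate to the Multinomial likelihood: each posterior αⱼ = prior αⱼ + observed count nⱼ.
Posterior concentration: (6.10, 12.39, 3.85, 18.58), total = 40.92.
Joint mode component: (α_{S3}−1)/(Σα−K) = 2.85/36.92 = 0.0772.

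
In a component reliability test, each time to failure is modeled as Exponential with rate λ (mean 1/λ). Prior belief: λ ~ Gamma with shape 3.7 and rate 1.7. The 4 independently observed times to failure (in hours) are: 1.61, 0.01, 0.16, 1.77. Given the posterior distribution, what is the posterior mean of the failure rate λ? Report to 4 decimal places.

With a Gamma(shape α, rate β) prior on the exponential rate λ, the posterior after n observations with total T = Σxᵢ is Gamma(α+n, β+T).
Sum of observations T = 3.55 hours; n = 4.
Posterior: Gamma(3.7+4, 1.7+3.55) = Gamma(7.7, 5.25).
Posterior mean of λ = α/β = 7.7/5.25 = 1.4667.

1.4667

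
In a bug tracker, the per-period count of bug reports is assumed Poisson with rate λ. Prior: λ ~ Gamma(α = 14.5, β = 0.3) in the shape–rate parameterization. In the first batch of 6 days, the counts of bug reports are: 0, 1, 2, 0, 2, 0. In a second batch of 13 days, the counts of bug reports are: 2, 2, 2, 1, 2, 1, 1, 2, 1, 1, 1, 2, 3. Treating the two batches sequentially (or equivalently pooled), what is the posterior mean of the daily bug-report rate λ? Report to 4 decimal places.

2.0984

With a Gamma(shape α, rate β) prior, the Poisson likelihood is conjugate: the posterior is Gamma(α + ΣXᵢ, β + n).
Batch 1: sum of counts S = 5 over n = 6 days.
After batch 1: Gamma(α+S, β+n) = Gamma(14.5+5, 0.3+6) = Gamma(19.5, 6.3).
Batch 2: sum of counts S = 21 over n = 13 days.
After batch 2: Gamma(α+S, β+n) = Gamma(19.5+21, 6.3+13) = Gamma(40.5, 19.3).
Posterior mean = α/β = 40.5/19.3 = 2.0984.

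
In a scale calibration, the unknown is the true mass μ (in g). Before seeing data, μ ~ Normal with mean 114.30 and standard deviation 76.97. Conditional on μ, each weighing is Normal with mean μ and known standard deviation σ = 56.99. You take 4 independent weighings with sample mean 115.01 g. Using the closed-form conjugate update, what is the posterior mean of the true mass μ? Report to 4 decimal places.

114.9244

For Normal data with known variance σ², a Normal(μ₀, σ₀²) prior on μ is conjugate. Posterior precision = 1/σ₀² + n/σ²; posterior mean is the precision-weighted average of μ₀ and x̄.
n·x̄ = 4·115.01 = 460.04.
σ₀² = 76.97² = 5924.3809, σ² = 56.99² = 3247.8601; σ² + n·σ₀² = 3247.8601 + 4·5924.3809 = 26945.3837.
Posterior mean = (μ₀/σ₀² + n·x̄/σ²)/(1/σ₀² + n/σ²) = (σ²·μ₀ + σ₀²·n·x̄)/(σ² + n·σ₀²) = (3247.8601·114.30 + 5924.3809·460.04)/26945.3837 = 3096682.598666/26945.3837 = 114.9244.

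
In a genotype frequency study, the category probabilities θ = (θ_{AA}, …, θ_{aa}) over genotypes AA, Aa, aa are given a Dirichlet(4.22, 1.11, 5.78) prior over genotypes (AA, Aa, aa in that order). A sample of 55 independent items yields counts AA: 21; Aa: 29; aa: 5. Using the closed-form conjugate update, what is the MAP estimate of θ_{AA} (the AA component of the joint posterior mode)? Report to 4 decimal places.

The Dirichlet prior is conjugate to the Multinomial likelihood: each posterior αⱼ = prior αⱼ + observed count nⱼ.
Posterior concentration: (25.22, 30.11, 10.78), total = 66.11.
Joint mode component: (α_{AA}−1)/(Σα−K) = 24.22/63.11 = 0.3838.

0.3838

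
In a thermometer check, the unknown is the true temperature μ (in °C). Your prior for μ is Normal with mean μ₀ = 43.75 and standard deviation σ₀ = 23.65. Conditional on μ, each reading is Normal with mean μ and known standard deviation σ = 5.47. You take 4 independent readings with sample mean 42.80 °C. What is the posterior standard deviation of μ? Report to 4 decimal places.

For Normal data with known variance σ², a Normal(μ₀, σ₀²) prior on μ is conjugate. Posterior precision = 1/σ₀² + n/σ²; posterior mean is the precision-weighted average of μ₀ and x̄.
σ₀² = 23.65² = 559.3225, σ² = 5.47² = 29.9209; σ² + n·σ₀² = 29.9209 + 4·559.3225 = 2267.2109.
Posterior precision = 1/σ₀² + n/σ² = 1/559.3225 + 4/29.9209 = (σ² + n·σ₀²)/(σ₀²σ²) = 2267.2109/(559.3225·29.9209); posterior variance σₙ² = σ₀²σ²/(σ² + n·σ₀²) = 559.3225·29.9209/2267.2109 = 7.381507.
Posterior SD = √σₙ² = √(559.3225·29.9209/2267.2109) = 2.7169.

2.7169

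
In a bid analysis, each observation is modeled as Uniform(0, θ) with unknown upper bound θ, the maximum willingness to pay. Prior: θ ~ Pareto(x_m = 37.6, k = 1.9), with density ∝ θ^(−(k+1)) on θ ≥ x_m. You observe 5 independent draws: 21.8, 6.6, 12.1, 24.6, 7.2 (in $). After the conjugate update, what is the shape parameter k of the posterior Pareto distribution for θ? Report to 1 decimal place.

A Pareto(scale x_m, shape k) prior on the upper bound θ of Uniform(0, θ) is conjugate: posterior is Pareto(max(x_m, max xᵢ), k + n).
Sample maximum = 24.6; prior scale x_m = 37.6 → posterior scale = max = 37.6.
Posterior shape = 1.9 + 5 = 6.9.
Posterior shape k = 6.9.

6.9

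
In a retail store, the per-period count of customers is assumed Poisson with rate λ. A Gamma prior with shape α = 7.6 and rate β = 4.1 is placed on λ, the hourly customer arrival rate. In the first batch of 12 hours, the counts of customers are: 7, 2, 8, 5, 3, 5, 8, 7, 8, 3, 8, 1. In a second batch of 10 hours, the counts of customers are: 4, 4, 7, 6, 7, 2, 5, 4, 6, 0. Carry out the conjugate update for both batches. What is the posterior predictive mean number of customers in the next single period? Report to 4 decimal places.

4.5057

With a Gamma(shape α, rate β) prior, the Poisson likelihood is conjugate: the posterior is Gamma(α + ΣXᵢ, β + n).
Batch 1: sum of counts S = 65 over n = 12 hours.
After batch 1: Gamma(α+S, β+n) = Gamma(7.6+65, 4.1+12) = Gamma(72.6, 16.1).
Batch 2: sum of counts S = 45 over n = 10 hours.
After batch 2: Gamma(α+S, β+n) = Gamma(72.6+45, 16.1+10) = Gamma(117.6, 26.1).
The predictive distribution for one future period is NegBinom with mean α/β = 4.5057.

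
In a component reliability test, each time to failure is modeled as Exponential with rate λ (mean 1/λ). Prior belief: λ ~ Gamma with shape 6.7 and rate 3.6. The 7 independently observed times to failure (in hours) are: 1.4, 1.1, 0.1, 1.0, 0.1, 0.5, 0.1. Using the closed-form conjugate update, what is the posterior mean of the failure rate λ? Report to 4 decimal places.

With a Gamma(shape α, rate β) prior on the exponential rate λ, the posterior after n observations with total T = Σxᵢ is Gamma(α+n, β+T).
Sum of observations T = 4.3 hours; n = 7.
Posterior: Gamma(6.7+7, 3.6+4.3) = Gamma(13.7, 7.9).
Posterior mean of λ = α/β = 13.7/7.9 = 1.7342.

1.7342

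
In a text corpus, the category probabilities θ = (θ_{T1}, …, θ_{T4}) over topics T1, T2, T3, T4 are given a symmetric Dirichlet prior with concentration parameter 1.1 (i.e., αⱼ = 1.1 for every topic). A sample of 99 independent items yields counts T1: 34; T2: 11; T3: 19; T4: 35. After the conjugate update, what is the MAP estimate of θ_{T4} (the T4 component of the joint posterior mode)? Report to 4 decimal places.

0.3531

The Dirichlet prior is conjugate to the Multinomial likelihood: each posterior αⱼ = prior αⱼ + observed count nⱼ.
Posterior concentration: (35.1, 12.1, 20.1, 36.1), total = 103.4.
Joint mode component: (α_{T4}−1)/(Σα−K) = 35.1/99.4 = 0.3531.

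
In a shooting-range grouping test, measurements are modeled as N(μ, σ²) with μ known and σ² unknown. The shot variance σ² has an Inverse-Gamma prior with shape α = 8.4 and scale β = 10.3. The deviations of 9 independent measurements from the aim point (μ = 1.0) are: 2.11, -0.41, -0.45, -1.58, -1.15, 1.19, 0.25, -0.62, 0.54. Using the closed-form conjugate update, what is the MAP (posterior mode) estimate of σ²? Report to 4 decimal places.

1.1294

With known mean μ and an Inverse-Gamma(α, β) prior on σ², the Normal likelihood is conjugate: posterior is Inv-Gamma(α + n/2, β + Σ(xᵢ−μ)²/2).
Σ(xᵢ−μ)² = (2.11)² + (-0.41)² + (-0.45)² + (-1.58)² + (-1.15)² + (1.19)² + (0.25)² + (-0.62)² + (0.54)² = 10.7962.
Posterior: Inv-Gamma(8.4 + 9/2, 10.3 + 10.7962/2) = Inv-Gamma(12.90, 15.69810).
Mode = β/(α+1) = 15.69810/13.90 = 1.1294.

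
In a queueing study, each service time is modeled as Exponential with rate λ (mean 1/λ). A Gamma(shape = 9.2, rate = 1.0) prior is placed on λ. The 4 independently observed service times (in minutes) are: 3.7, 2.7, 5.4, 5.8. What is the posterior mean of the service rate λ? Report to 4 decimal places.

With a Gamma(shape α, rate β) prior on the exponential rate λ, the posterior after n observations with total T = Σxᵢ is Gamma(α+n, β+T).
Sum of observations T = 17.6 minutes; n = 4.
Posterior: Gamma(9.2+4, 1.0+17.6) = Gamma(13.2, 18.6).
Posterior mean of λ = α/β = 13.2/18.6 = 0.7097.

0.7097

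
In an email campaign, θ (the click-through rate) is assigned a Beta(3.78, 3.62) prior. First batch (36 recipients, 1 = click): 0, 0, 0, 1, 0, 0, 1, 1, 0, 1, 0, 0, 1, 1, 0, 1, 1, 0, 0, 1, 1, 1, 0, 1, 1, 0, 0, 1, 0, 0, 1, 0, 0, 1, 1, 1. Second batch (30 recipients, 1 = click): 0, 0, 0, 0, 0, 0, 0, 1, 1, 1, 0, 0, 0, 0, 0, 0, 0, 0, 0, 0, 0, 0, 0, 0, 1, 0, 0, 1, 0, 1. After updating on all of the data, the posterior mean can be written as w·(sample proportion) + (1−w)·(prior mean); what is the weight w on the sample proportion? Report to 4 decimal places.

The Beta prior is conjugate to a Binomial/Bernoulli likelihood; the update adds successes to α and failures to β.
Total number of recipients: n = 36 + 30 = 66.
Posterior mean = (α₀+k)/(α₀+β₀+n) = [n/(α₀+β₀+n)]·(k/n) + [(α₀+β₀)/(α₀+β₀+n)]·α₀/(α₀+β₀), so only n and the prior enter the weight.
The weight on the data is w = n/(α₀+β₀+n) = 66/(3.78+3.62+66) = 66/73.40 = 0.8992.

0.8992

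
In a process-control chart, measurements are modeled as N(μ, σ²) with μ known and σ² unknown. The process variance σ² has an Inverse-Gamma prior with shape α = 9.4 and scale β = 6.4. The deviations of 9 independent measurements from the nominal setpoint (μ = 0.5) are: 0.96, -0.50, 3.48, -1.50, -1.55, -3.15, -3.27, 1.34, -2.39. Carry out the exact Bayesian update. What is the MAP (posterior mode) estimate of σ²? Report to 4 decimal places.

With known mean μ and an Inverse-Gamma(α, β) prior on σ², the Normal likelihood is conjugate: posterior is Inv-Gamma(α + n/2, β + Σ(xᵢ−μ)²/2).
Σ(xᵢ−μ)² = (0.96)² + (-0.50)² + (3.48)² + (-1.50)² + (-1.55)² + (-3.15)² + (-3.27)² + (1.34)² + (-2.39)² = 46.0576.
Posterior: Inv-Gamma(9.4 + 9/2, 6.4 + 46.0576/2) = Inv-Gamma(13.90, 29.42880).
Mode = β/(α+1) = 29.42880/14.90 = 1.9751.

1.9751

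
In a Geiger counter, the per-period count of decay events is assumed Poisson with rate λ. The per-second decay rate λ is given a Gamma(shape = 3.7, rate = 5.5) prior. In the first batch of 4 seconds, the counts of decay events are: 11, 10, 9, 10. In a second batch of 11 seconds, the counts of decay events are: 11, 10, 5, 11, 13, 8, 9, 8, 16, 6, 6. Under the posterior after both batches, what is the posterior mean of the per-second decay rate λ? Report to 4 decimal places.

7.1561

With a Gamma(shape α, rate β) prior, the Poisson likelihood is conjugate: the posterior is Gamma(α + ΣXᵢ, β + n).
Batch 1: sum of counts S = 40 over n = 4 seconds.
After batch 1: Gamma(α+S, β+n) = Gamma(3.7+40, 5.5+4) = Gamma(43.7, 9.5).
Batch 2: sum of counts S = 103 over n = 11 seconds.
After batch 2: Gamma(α+S, β+n) = Gamma(43.7+103, 9.5+11) = Gamma(146.7, 20.5).
Posterior mean = α/β = 146.7/20.5 = 7.1561.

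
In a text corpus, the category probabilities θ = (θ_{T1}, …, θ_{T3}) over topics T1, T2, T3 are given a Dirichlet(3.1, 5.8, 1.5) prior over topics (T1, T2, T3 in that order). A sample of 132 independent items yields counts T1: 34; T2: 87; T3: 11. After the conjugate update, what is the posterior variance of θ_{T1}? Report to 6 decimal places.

0.001343

The Dirichlet prior is conjugate to the Multinomial likelihood: each posterior αⱼ = prior αⱼ + observed count nⱼ.
Posterior concentration: (37.1, 92.8, 12.5), total = 142.4.
Var[θ_j] = α_j(Σα−α_j)/((Σα)²(Σα+1)) = 37.1·105.3/(142.4²·143.4) = 0.001343.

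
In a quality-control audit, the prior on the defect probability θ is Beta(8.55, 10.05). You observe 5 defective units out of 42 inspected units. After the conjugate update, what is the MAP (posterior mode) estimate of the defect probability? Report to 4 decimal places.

0.2142

The Beta prior is conjugate to a Binomial/Bernoulli likelihood; the update adds successes to α and failures to β.
Posterior: Beta(α+k, β+n−k) = Beta(8.55+5, 10.05+37) = Beta(13.55, 47.05).
Mode of Beta(a,b) for a,b>1 is (a−1)/(a+b−2) = 12.55/58.60 = 0.2142.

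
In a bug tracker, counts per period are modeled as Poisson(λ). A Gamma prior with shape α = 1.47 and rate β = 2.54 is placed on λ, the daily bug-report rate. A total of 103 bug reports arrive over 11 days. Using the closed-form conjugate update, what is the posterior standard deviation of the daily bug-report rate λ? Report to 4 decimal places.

With a Gamma(shape α, rate β) prior, the Poisson likelihood is conjugate: the posterior is Gamma(α + ΣXᵢ, β + n).
Posterior: Gamma(α+S, β+n) = Gamma(1.47+103, 2.54+11) = Gamma(104.47, 13.54).
SD = √α/β = √104.47/13.54 = 0.7549.

0.7549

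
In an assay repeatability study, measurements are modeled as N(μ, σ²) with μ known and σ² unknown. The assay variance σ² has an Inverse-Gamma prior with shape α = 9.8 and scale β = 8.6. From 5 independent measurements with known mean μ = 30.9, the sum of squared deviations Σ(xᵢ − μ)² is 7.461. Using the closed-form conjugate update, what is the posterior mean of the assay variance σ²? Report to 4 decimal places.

With known mean μ and an Inverse-Gamma(α, β) prior on σ², the Normal likelihood is conjugate: posterior is Inv-Gamma(α + n/2, β + Σ(xᵢ−μ)²/2).
Posterior: Inv-Gamma(9.8 + 5/2, 8.6 + 7.461/2) = Inv-Gamma(12.30, 12.3305).
E[σ²|data] = β/(α−1) = 12.3305/11.30 = 1.0912.

1.0912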